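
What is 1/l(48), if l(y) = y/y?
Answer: 1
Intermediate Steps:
l(y) = 1
1/l(48) = 1/1 = 1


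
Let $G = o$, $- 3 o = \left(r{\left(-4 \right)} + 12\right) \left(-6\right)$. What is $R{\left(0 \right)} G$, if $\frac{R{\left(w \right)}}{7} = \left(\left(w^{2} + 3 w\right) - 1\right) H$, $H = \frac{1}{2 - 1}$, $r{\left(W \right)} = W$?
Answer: $-112$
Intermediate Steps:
$H = 1$ ($H = 1^{-1} = 1$)
$o = 16$ ($o = - \frac{\left(-4 + 12\right) \left(-6\right)}{3} = - \frac{8 \left(-6\right)}{3} = \left(- \frac{1}{3}\right) \left(-48\right) = 16$)
$R{\left(w \right)} = -7 + 7 w^{2} + 21 w$ ($R{\left(w \right)} = 7 \left(\left(w^{2} + 3 w\right) - 1\right) 1 = 7 \left(-1 + w^{2} + 3 w\right) 1 = 7 \left(-1 + w^{2} + 3 w\right) = -7 + 7 w^{2} + 21 w$)
$G = 16$
$R{\left(0 \right)} G = \left(-7 + 7 \cdot 0^{2} + 21 \cdot 0\right) 16 = \left(-7 + 7 \cdot 0 + 0\right) 16 = \left(-7 + 0 + 0\right) 16 = \left(-7\right) 16 = -112$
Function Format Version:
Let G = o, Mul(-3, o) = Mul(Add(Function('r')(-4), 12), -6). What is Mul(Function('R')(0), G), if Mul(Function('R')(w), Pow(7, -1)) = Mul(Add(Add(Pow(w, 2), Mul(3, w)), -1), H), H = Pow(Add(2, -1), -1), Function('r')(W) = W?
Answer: -112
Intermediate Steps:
H = 1 (H = Pow(1, -1) = 1)
o = 16 (o = Mul(Rational(-1, 3), Mul(Add(-4, 12), -6)) = Mul(Rational(-1, 3), Mul(8, -6)) = Mul(Rational(-1, 3), -48) = 16)
Function('R')(w) = Add(-7, Mul(7, Pow(w, 2)), Mul(21, w)) (Function('R')(w) = Mul(7, Mul(Add(Add(Pow(w, 2), Mul(3, w)), -1), 1)) = Mul(7, Mul(Add(-1, Pow(w, 2), Mul(3, w)), 1)) = Mul(7, Add(-1, Pow(w, 2), Mul(3, w))) = Add(-7, Mul(7, Pow(w, 2)), Mul(21, w)))
G = 16
Mul(Function('R')(0), G) = Mul(Add(-7, Mul(7, Pow(0, 2)), Mul(21, 0)), 16) = Mul(Add(-7, Mul(7, 0), 0), 16) = Mul(Add(-7, 0, 0), 16) = Mul(-7, 16) = -112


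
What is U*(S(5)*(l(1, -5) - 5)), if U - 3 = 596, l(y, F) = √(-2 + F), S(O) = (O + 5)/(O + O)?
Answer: -2995 + 599*I*√7 ≈ -2995.0 + 1584.8*I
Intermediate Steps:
S(O) = (5 + O)/(2*O) (S(O) = (5 + O)/((2*O)) = (5 + O)*(1/(2*O)) = (5 + O)/(2*O))
U = 599 (U = 3 + 596 = 599)
U*(S(5)*(l(1, -5) - 5)) = 599*(((½)*(5 + 5)/5)*(√(-2 - 5) - 5)) = 599*(((½)*(⅕)*10)*(√(-7) - 5)) = 599*(1*(I*√7 - 5)) = 599*(1*(-5 + I*√7)) = 599*(-5 + I*√7) = -2995 + 599*I*√7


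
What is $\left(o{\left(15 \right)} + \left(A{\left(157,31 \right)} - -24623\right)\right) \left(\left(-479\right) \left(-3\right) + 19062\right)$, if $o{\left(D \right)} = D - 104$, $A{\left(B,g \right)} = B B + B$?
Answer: $1011420660$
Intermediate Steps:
$A{\left(B,g \right)} = B + B^{2}$ ($A{\left(B,g \right)} = B^{2} + B = B + B^{2}$)
$o{\left(D \right)} = -104 + D$ ($o{\left(D \right)} = D - 104 = -104 + D$)
$\left(o{\left(15 \right)} + \left(A{\left(157,31 \right)} - -24623\right)\right) \left(\left(-479\right) \left(-3\right) + 19062\right) = \left(\left(-104 + 15\right) - \left(-24623 - 157 \left(1 + 157\right)\right)\right) \left(\left(-479\right) \left(-3\right) + 19062\right) = \left(-89 + \left(157 \cdot 158 + 24623\right)\right) \left(1437 + 19062\right) = \left(-89 + \left(24806 + 24623\right)\right) 20499 = \left(-89 + 49429\right) 20499 = 49340 \cdot 20499 = 1011420660$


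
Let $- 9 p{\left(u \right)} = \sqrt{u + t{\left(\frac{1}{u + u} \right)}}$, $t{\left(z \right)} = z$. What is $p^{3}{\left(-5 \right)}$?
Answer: $\frac{17 i \sqrt{510}}{24300} \approx 0.015799 i$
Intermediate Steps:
$p{\left(u \right)} = - \frac{\sqrt{u + \frac{1}{2 u}}}{9}$ ($p{\left(u \right)} = - \frac{\sqrt{u + \frac{1}{u + u}}}{9} = - \frac{\sqrt{u + \frac{1}{2 u}}}{9}$)
$p^{3}{\left(-5 \right)} = \left(- \frac{\sqrt{\frac{2}{-5} + 4 \left(-5\right)}}{18}\right)^{3} = \left(- \frac{\sqrt{2 \left(- \frac{1}{5}\right) - 20}}{18}\right)^{3} = \left(- \frac{\sqrt{- \frac{2}{5} - 20}}{18}\right)^{3} = \left(- \frac{\sqrt{- \frac{102}{5}}}{18}\right)^{3} = \left(- \frac{\frac{1}{5} i \sqrt{510}}{18}\right)^{3} = \left(- \frac{i \sqrt{510}}{90}\right)^{3} = \frac{17 i \sqrt{510}}{24300}$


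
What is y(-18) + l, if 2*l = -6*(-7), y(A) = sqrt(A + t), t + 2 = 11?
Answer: 21 + 3*I ≈ 21.0 + 3.0*I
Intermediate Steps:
t = 9 (t = -2 + 11 = 9)
y(A) = sqrt(9 + A) (y(A) = sqrt(A + 9) = sqrt(9 + A))
l = 21 (l = (-6*(-7))/2 = (1/2)*42 = 21)
y(-18) + l = sqrt(9 - 18) + 21 = sqrt(-9) + 21 = 3*I + 21 = 21 + 3*I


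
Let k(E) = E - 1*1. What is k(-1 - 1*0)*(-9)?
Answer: 18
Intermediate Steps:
k(E) = -1 + E (k(E) = E - 1 = -1 + E)
k(-1 - 1*0)*(-9) = (-1 + (-1 - 1*0))*(-9) = (-1 + (-1 + 0))*(-9) = (-1 - 1)*(-9) = -2*(-9) = 18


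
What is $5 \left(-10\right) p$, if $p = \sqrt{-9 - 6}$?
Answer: $- 50 i \sqrt{15} \approx - 193.65 i$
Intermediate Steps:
$p = i \sqrt{15}$ ($p = \sqrt{-15} = i \sqrt{15} \approx 3.873 i$)
$5 \left(-10\right) p = 5 \left(-10\right) i \sqrt{15} = - 50 i \sqrt{15}$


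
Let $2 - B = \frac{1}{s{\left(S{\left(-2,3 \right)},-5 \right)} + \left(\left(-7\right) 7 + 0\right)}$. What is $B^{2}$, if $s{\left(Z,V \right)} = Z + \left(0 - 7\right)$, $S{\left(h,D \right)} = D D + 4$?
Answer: $\frac{7569}{1849} \approx 4.0936$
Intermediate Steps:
$S{\left(h,D \right)} = 4 + D^{2}$ ($S{\left(h,D \right)} = D^{2} + 4 = 4 + D^{2}$)
$s{\left(Z,V \right)} = -7 + Z$ ($s{\left(Z,V \right)} = Z - 7 = -7 + Z$)
$B = \frac{87}{43}$ ($B = 2 - \frac{1}{\left(-7 + \left(4 + 3^{2}\right)\right) + \left(\left(-7\right) 7 + 0\right)} = 2 - \frac{1}{\left(-7 + \left(4 + 9\right)\right) + \left(-49 + 0\right)} = 2 - \frac{1}{\left(-7 + 13\right) - 49} = 2 - \frac{1}{6 - 49} = 2 - \frac{1}{-43} = 2 - - \frac{1}{43} = 2 + \frac{1}{43} = \frac{87}{43} \approx 2.0233$)
$B^{2} = \left(\frac{87}{43}\right)^{2} = \frac{7569}{1849}$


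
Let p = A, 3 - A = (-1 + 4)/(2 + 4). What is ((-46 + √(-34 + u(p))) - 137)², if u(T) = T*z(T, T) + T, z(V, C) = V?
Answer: (366 - I*√101)²/4 ≈ 33464.0 - 1839.1*I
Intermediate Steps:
A = 5/2 (A = 3 - (-1 + 4)/(2 + 4) = 3 - 3/6 = 3 - 1*½ = 3 - ½ = 5/2 ≈ 2.5000)
p = 5/2 ≈ 2.5000
u(T) = T + T² (u(T) = T*T + T = T² + T = T + T²)
((-46 + √(-34 + u(p))) - 137)² = ((-46 + √(-34 + 5*(1 + 5/2)/2)) - 137)² = ((-46 + √(-34 + (5/2)*(7/2))) - 137)² = ((-46 + √(-34 + 35/4)) - 137)² = ((-46 + √(-101/4)) - 137)² = ((-46 + I*√101/2) - 137)² = (-183 + I*√101/2)²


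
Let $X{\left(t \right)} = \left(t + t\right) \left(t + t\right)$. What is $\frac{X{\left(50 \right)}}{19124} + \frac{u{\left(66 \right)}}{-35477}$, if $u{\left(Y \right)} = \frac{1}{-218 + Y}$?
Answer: $\frac{13481264781}{25781561624} \approx 0.5229$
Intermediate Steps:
$X{\left(t \right)} = 4 t^{2}$ ($X{\left(t \right)} = 2 t 2 t = 4 t^{2}$)
$\frac{X{\left(50 \right)}}{19124} + \frac{u{\left(66 \right)}}{-35477} = \frac{4 \cdot 50^{2}}{19124} + \frac{1}{\left(-218 + 66\right) \left(-35477\right)} = 4 \cdot 2500 \cdot \frac{1}{19124} + \frac{1}{-152} \left(- \frac{1}{35477}\right) = 10000 \cdot \frac{1}{19124} - - \frac{1}{5392504} = \frac{2500}{4781} + \frac{1}{5392504} = \frac{13481264781}{25781561624}$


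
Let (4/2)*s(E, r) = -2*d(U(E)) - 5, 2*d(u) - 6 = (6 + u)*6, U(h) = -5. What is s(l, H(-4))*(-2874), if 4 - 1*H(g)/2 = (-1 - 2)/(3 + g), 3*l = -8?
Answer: 24429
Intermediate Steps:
l = -8/3 (l = (⅓)*(-8) = -8/3 ≈ -2.6667)
H(g) = 8 + 6/(3 + g) (H(g) = 8 - 2*(-1 - 2)/(3 + g) = 8 - (-6)/(3 + g) = 8 + 6/(3 + g))
d(u) = 21 + 3*u (d(u) = 3 + ((6 + u)*6)/2 = 3 + (36 + 6*u)/2 = 3 + (18 + 3*u) = 21 + 3*u)
s(E, r) = -17/2 (s(E, r) = (-2*(21 + 3*(-5)) - 5)/2 = (-2*(21 - 15) - 5)/2 = (-2*6 - 5)/2 = (-12 - 5)/2 = (½)*(-17) = -17/2)
s(l, H(-4))*(-2874) = -17/2*(-2874) = 24429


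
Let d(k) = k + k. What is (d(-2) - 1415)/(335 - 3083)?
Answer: 473/916 ≈ 0.51638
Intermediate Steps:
d(k) = 2*k
(d(-2) - 1415)/(335 - 3083) = (2*(-2) - 1415)/(335 - 3083) = (-4 - 1415)/(-2748) = -1419*(-1/2748) = 473/916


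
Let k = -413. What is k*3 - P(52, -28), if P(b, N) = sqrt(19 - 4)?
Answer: -1239 - sqrt(15) ≈ -1242.9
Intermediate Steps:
P(b, N) = sqrt(15)
k*3 - P(52, -28) = -413*3 - sqrt(15) = -1239 - sqrt(15)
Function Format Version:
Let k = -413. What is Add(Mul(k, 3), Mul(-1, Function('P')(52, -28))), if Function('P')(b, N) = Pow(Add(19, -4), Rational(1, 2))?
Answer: Add(-1239, Mul(-1, Pow(15, Rational(1, 2)))) ≈ -1242.9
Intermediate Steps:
Function('P')(b, N) = Pow(15, Rational(1, 2))
Add(Mul(k, 3), Mul(-1, Function('P')(52, -28))) = Add(Mul(-413, 3), Mul(-1, Pow(15, Rational(1, 2)))) = Add(-1239, Mul(-1, Pow(15, Rational(1, 2))))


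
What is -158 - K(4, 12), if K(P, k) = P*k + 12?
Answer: -218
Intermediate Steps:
K(P, k) = 12 + P*k
-158 - K(4, 12) = -158 - (12 + 4*12) = -158 - (12 + 48) = -158 - 1*60 = -158 - 60 = -218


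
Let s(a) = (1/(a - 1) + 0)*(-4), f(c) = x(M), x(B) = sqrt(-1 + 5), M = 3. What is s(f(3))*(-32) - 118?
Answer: 10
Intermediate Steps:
x(B) = 2 (x(B) = sqrt(4) = 2)
f(c) = 2
s(a) = -4/(-1 + a) (s(a) = (1/(-1 + a) + 0)*(-4) = -4/(-1 + a))
s(f(3))*(-32) - 118 = -4/(-1 + 2)*(-32) - 118 = -4/1*(-32) - 118 = -4*1*(-32) - 118 = -4*(-32) - 118 = 128 - 118 = 10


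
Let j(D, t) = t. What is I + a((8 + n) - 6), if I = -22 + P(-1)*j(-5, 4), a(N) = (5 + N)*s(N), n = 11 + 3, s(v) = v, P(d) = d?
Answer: 310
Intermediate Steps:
n = 14
a(N) = N*(5 + N) (a(N) = (5 + N)*N = N*(5 + N))
I = -26 (I = -22 - 1*4 = -22 - 4 = -26)
I + a((8 + n) - 6) = -26 + ((8 + 14) - 6)*(5 + ((8 + 14) - 6)) = -26 + (22 - 6)*(5 + (22 - 6)) = -26 + 16*(5 + 16) = -26 + 16*21 = -26 + 336 = 310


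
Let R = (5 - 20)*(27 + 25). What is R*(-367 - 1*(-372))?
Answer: -3900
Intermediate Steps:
R = -780 (R = -15*52 = -780)
R*(-367 - 1*(-372)) = -780*(-367 - 1*(-372)) = -780*(-367 + 372) = -780*5 = -3900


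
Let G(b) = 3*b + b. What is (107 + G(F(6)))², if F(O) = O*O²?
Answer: 942841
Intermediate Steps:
F(O) = O³
G(b) = 4*b
(107 + G(F(6)))² = (107 + 4*6³)² = (107 + 4*216)² = (107 + 864)² = 971² = 942841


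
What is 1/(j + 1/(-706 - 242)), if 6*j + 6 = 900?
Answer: 948/141251 ≈ 0.0067115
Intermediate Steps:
j = 149 (j = -1 + (⅙)*900 = -1 + 150 = 149)
1/(j + 1/(-706 - 242)) = 1/(149 + 1/(-706 - 242)) = 1/(149 + 1/(-948)) = 1/(149 - 1/948) = 1/(141251/948) = 948/141251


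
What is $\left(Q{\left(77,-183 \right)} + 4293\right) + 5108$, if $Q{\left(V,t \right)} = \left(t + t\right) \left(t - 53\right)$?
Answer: $95777$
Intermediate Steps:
$Q{\left(V,t \right)} = 2 t \left(-53 + t\right)$
$\left(Q{\left(77,-183 \right)} + 4293\right) + 5108 = \left(2 \left(-183\right) \left(-53 - 183\right) + 4293\right) + 5108 = \left(2 \left(-183\right) \left(-236\right) + 4293\right) + 5108 = \left(86376 + 4293\right) + 5108 = 90669 + 5108 = 95777$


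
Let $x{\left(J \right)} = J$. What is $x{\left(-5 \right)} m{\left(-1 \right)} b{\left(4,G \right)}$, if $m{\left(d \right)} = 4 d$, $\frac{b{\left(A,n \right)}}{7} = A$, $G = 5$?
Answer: $560$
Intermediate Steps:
$b{\left(A,n \right)} = 7 A$
$x{\left(-5 \right)} m{\left(-1 \right)} b{\left(4,G \right)} = - 5 \cdot 4 \left(-1\right) 7 \cdot 4 = \left(-5\right) \left(-4\right) 28 = 20 \cdot 28 = 560$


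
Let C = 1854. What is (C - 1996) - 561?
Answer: -703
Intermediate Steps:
(C - 1996) - 561 = (1854 - 1996) - 561 = -142 - 561 = -703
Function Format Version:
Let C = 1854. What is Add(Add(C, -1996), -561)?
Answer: -703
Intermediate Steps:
Add(Add(C, -1996), -561) = Add(Add(1854, -1996), -561) = Add(-142, -561) = -703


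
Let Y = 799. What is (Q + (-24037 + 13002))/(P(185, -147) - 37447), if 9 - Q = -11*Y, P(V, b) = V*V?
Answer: 2237/3222 ≈ 0.69429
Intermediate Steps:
P(V, b) = V²
Q = 8798 (Q = 9 - (-11)*799 = 9 - 1*(-8789) = 9 + 8789 = 8798)
(Q + (-24037 + 13002))/(P(185, -147) - 37447) = (8798 + (-24037 + 13002))/(185² - 37447) = (8798 - 11035)/(34225 - 37447) = -2237/(-3222) = -2237*(-1/3222) = 2237/3222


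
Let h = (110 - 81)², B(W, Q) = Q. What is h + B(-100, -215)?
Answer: 626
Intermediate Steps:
h = 841 (h = 29² = 841)
h + B(-100, -215) = 841 - 215 = 626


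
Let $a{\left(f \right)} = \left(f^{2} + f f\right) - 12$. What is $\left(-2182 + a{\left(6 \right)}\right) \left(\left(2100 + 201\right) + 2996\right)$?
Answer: $-11240234$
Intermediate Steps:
$a{\left(f \right)} = -12 + 2 f^{2}$ ($a{\left(f \right)} = \left(f^{2} + f^{2}\right) - 12 = 2 f^{2} - 12 = -12 + 2 f^{2}$)
$\left(-2182 + a{\left(6 \right)}\right) \left(\left(2100 + 201\right) + 2996\right) = \left(-2182 - \left(12 - 2 \cdot 6^{2}\right)\right) \left(\left(2100 + 201\right) + 2996\right) = \left(-2182 + \left(-12 + 2 \cdot 36\right)\right) \left(2301 + 2996\right) = \left(-2182 + \left(-12 + 72\right)\right) 5297 = \left(-2182 + 60\right) 5297 = \left(-2122\right) 5297 = -11240234$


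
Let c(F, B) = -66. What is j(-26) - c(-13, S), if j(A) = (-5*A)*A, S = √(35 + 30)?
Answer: -3314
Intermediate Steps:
S = √65 ≈ 8.0623
j(A) = -5*A²
j(-26) - c(-13, S) = -5*(-26)² - 1*(-66) = -5*676 + 66 = -3380 + 66 = -3314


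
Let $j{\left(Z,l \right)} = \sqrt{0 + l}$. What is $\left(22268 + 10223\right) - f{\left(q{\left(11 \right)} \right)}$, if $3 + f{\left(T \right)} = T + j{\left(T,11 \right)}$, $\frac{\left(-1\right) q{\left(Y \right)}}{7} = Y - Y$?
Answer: $32494 - \sqrt{11} \approx 32491.0$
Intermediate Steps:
$j{\left(Z,l \right)} = \sqrt{l}$
$q{\left(Y \right)} = 0$ ($q{\left(Y \right)} = - 7 \left(Y - Y\right) = \left(-7\right) 0 = 0$)
$f{\left(T \right)} = -3 + T + \sqrt{11}$ ($f{\left(T \right)} = -3 + \left(T + \sqrt{11}\right) = -3 + T + \sqrt{11}$)
$\left(22268 + 10223\right) - f{\left(q{\left(11 \right)} \right)} = \left(22268 + 10223\right) - \left(-3 + 0 + \sqrt{11}\right) = 32491 - \left(-3 + \sqrt{11}\right) = 32491 + \left(3 - \sqrt{11}\right) = 32494 - \sqrt{11}$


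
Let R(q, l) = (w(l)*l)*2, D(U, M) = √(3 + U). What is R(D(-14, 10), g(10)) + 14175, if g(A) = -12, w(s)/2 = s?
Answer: 14751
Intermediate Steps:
w(s) = 2*s
R(q, l) = 4*l² (R(q, l) = ((2*l)*l)*2 = (2*l²)*2 = 4*l²)
R(D(-14, 10), g(10)) + 14175 = 4*(-12)² + 14175 = 4*144 + 14175 = 576 + 14175 = 14751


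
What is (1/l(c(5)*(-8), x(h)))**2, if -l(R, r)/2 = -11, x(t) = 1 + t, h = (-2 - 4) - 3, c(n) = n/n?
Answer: 1/484 ≈ 0.0020661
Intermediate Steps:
c(n) = 1
h = -9 (h = -6 - 3 = -9)
l(R, r) = 22 (l(R, r) = -2*(-11) = 22)
(1/l(c(5)*(-8), x(h)))**2 = (1/22)**2 = 1/484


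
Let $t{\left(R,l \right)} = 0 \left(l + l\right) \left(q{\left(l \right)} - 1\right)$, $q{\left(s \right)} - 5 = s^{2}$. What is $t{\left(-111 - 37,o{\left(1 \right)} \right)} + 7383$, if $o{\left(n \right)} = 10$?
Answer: $7383$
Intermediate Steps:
$q{\left(s \right)} = 5 + s^{2}$
$t{\left(R,l \right)} = 0$ ($t{\left(R,l \right)} = 0 \left(l + l\right) \left(\left(5 + l^{2}\right) - 1\right) = 0 \cdot 2 l \left(4 + l^{2}\right) = 0 \left(4 + l^{2}\right) = 0$)
$t{\left(-111 - 37,o{\left(1 \right)} \right)} + 7383 = 0 + 7383 = 7383$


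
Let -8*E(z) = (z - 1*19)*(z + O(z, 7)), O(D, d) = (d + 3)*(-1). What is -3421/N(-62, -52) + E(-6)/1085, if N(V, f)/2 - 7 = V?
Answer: 67387/2170 ≈ 31.054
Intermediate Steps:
O(D, d) = -3 - d (O(D, d) = (3 + d)*(-1) = -3 - d)
N(V, f) = 14 + 2*V
E(z) = -(-19 + z)*(-10 + z)/8 (E(z) = -(z - 1*19)*(z + (-3 - 1*7))/8 = -(z - 19)*(z + (-3 - 7))/8 = -(-19 + z)*(z - 10)/8 = -(-19 + z)*(-10 + z)/8)
-3421/N(-62, -52) + E(-6)/1085 = -3421/(14 + 2*(-62)) + (-95/4 - ⅛*(-6)² + (29/8)*(-6))/1085 = -3421/(14 - 124) + (-95/4 - ⅛*36 - 87/4)*(1/1085) = -3421/(-110) + (-95/4 - 9/2 - 87/4)*(1/1085) = -3421*(-1/110) - 50*1/1085 = 311/10 - 10/217 = 67387/2170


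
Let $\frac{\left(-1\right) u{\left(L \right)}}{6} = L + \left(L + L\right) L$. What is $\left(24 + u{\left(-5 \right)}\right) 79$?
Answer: $-19434$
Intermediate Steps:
$u{\left(L \right)} = - 12 L^{2} - 6 L$ ($u{\left(L \right)} = - 6 \left(L + \left(L + L\right) L\right) = - 6 \left(L + 2 L L\right) = - 6 \left(L + 2 L^{2}\right) = - 12 L^{2} - 6 L$)
$\left(24 + u{\left(-5 \right)}\right) 79 = \left(24 - - 30 \left(1 + 2 \left(-5\right)\right)\right) 79 = \left(24 - - 30 \left(1 - 10\right)\right) 79 = \left(24 - \left(-30\right) \left(-9\right)\right) 79 = \left(24 - 270\right) 79 = \left(-246\right) 79 = -19434$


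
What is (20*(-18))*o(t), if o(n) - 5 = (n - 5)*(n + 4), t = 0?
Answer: 5400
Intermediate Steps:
o(n) = 5 + (-5 + n)*(4 + n) (o(n) = 5 + (n - 5)*(n + 4) = 5 + (-5 + n)*(4 + n))
(20*(-18))*o(t) = (20*(-18))*(-15 + 0² - 1*0) = -360*(-15 + 0 + 0) = -360*(-15) = 5400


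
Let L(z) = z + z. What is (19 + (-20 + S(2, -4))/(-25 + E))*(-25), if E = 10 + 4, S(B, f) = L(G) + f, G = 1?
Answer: -525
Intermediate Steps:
L(z) = 2*z
S(B, f) = 2 + f (S(B, f) = 2*1 + f = 2 + f)
E = 14
(19 + (-20 + S(2, -4))/(-25 + E))*(-25) = (19 + (-20 + (2 - 4))/(-25 + 14))*(-25) = (19 + (-20 - 2)/(-11))*(-25) = (19 - 22*(-1/11))*(-25) = (19 + 2)*(-25) = 21*(-25) = -525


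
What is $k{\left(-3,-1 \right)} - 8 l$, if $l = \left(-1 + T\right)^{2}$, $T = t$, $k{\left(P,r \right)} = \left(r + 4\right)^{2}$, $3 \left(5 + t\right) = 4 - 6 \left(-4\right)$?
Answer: $- \frac{719}{9} \approx -79.889$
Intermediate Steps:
$t = \frac{13}{3}$ ($t = -5 + \frac{4 - 6 \left(-4\right)}{3} = -5 + \frac{4 - -24}{3} = -5 + \frac{4 + 24}{3} = -5 + \frac{1}{3} \cdot 28 = -5 + \frac{28}{3} = \frac{13}{3} \approx 4.3333$)
$k{\left(P,r \right)} = \left(4 + r\right)^{2}$
$T = \frac{13}{3} \approx 4.3333$
$l = \frac{100}{9}$ ($l = \left(-1 + \frac{13}{3}\right)^{2} = \left(\frac{10}{3}\right)^{2} = \frac{100}{9} \approx 11.111$)
$k{\left(-3,-1 \right)} - 8 l = \left(4 - 1\right)^{2} - \frac{800}{9} = 3^{2} - \frac{800}{9} = 9 - \frac{800}{9} = - \frac{719}{9}$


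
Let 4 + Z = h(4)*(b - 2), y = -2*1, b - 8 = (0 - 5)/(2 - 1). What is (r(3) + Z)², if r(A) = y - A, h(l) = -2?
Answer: 121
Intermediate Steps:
b = 3 (b = 8 + (0 - 5)/(2 - 1) = 8 - 5/1 = 8 - 5*1 = 8 - 5 = 3)
y = -2
Z = -6 (Z = -4 - 2*(3 - 2) = -4 - 2*1 = -4 - 2 = -6)
r(A) = -2 - A
(r(3) + Z)² = ((-2 - 1*3) - 6)² = ((-2 - 3) - 6)² = (-5 - 6)² = (-11)² = 121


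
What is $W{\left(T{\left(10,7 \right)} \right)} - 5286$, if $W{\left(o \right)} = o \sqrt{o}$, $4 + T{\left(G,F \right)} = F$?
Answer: $-5286 + 3 \sqrt{3} \approx -5280.8$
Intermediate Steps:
$T{\left(G,F \right)} = -4 + F$
$W{\left(o \right)} = o^{\frac{3}{2}}$
$W{\left(T{\left(10,7 \right)} \right)} - 5286 = \left(-4 + 7\right)^{\frac{3}{2}} - 5286 = 3^{\frac{3}{2}} - 5286 = 3 \sqrt{3} - 5286 = -5286 + 3 \sqrt{3}$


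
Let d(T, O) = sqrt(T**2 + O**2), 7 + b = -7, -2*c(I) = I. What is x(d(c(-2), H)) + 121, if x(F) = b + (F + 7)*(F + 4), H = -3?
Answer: 145 + 11*sqrt(10) ≈ 179.79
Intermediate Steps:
c(I) = -I/2
b = -14 (b = -7 - 7 = -14)
d(T, O) = sqrt(O**2 + T**2)
x(F) = -14 + (4 + F)*(7 + F) (x(F) = -14 + (F + 7)*(F + 4) = -14 + (7 + F)*(4 + F) = -14 + (4 + F)*(7 + F))
x(d(c(-2), H)) + 121 = (14 + (sqrt((-3)**2 + (-1/2*(-2))**2))**2 + 11*sqrt((-3)**2 + (-1/2*(-2))**2)) + 121 = (14 + (sqrt(9 + 1**2))**2 + 11*sqrt(9 + 1**2)) + 121 = (14 + (sqrt(9 + 1))**2 + 11*sqrt(9 + 1)) + 121 = (14 + (sqrt(10))**2 + 11*sqrt(10)) + 121 = (14 + 10 + 11*sqrt(10)) + 121 = (24 + 11*sqrt(10)) + 121 = 145 + 11*sqrt(10)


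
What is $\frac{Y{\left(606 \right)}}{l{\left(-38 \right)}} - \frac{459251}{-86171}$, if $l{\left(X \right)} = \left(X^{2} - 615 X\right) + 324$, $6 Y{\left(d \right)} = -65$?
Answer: $\frac{69262308713}{12996999588} \approx 5.3291$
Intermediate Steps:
$Y{\left(d \right)} = - \frac{65}{6}$ ($Y{\left(d \right)} = \frac{1}{6} \left(-65\right) = - \frac{65}{6}$)
$l{\left(X \right)} = 324 + X^{2} - 615 X$
$\frac{Y{\left(606 \right)}}{l{\left(-38 \right)}} - \frac{459251}{-86171} = - \frac{65}{6 \left(324 + \left(-38\right)^{2} - -23370\right)} - \frac{459251}{-86171} = - \frac{65}{6 \left(324 + 1444 + 23370\right)} - - \frac{459251}{86171} = - \frac{65}{6 \cdot 25138} + \frac{459251}{86171} = \left(- \frac{65}{6}\right) \frac{1}{25138} + \frac{459251}{86171} = - \frac{65}{150828} + \frac{459251}{86171} = \frac{69262308713}{12996999588}$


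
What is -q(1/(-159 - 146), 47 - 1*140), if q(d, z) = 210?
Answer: -210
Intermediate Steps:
-q(1/(-159 - 146), 47 - 1*140) = -1*210 = -210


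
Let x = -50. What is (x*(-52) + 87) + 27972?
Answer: 30659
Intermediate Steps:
(x*(-52) + 87) + 27972 = (-50*(-52) + 87) + 27972 = (2600 + 87) + 27972 = 2687 + 27972 = 30659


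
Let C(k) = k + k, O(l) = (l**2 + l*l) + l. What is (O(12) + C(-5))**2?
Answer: 84100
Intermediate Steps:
O(l) = l + 2*l**2 (O(l) = (l**2 + l**2) + l = 2*l**2 + l = l + 2*l**2)
C(k) = 2*k
(O(12) + C(-5))**2 = (12*(1 + 2*12) + 2*(-5))**2 = (12*(1 + 24) - 10)**2 = (12*25 - 10)**2 = (300 - 10)**2 = 290**2 = 84100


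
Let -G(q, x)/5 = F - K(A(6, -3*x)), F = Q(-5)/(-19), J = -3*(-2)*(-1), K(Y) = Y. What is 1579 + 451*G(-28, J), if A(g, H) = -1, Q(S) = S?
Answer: -24119/19 ≈ -1269.4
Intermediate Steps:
J = -6 (J = 6*(-1) = -6)
F = 5/19 (F = -5/(-19) = -5*(-1/19) = 5/19 ≈ 0.26316)
G(q, x) = -120/19 (G(q, x) = -5*(5/19 - 1*(-1)) = -5*(5/19 + 1) = -5*24/19 = -120/19)
1579 + 451*G(-28, J) = 1579 + 451*(-120/19) = 1579 - 54120/19 = -24119/19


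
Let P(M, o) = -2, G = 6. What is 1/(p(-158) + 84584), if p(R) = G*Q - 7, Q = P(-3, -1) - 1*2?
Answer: 1/84553 ≈ 1.1827e-5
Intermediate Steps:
Q = -4 (Q = -2 - 1*2 = -2 - 2 = -4)
p(R) = -31 (p(R) = 6*(-4) - 7 = -24 - 7 = -31)
1/(p(-158) + 84584) = 1/(-31 + 84584) = 1/84553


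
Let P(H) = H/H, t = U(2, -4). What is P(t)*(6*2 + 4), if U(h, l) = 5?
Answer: 16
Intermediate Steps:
t = 5
P(H) = 1
P(t)*(6*2 + 4) = 1*(6*2 + 4) = 1*(12 + 4) = 1*16 = 16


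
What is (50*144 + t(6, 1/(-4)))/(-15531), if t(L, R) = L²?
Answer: -2412/5177 ≈ -0.46591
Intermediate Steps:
(50*144 + t(6, 1/(-4)))/(-15531) = (50*144 + 6²)/(-15531) = (7200 + 36)*(-1/15531) = 7236*(-1/15531) = -2412/5177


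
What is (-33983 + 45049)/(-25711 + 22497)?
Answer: -5533/1607 ≈ -3.4431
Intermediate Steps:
(-33983 + 45049)/(-25711 + 22497) = 11066/(-3214) = 11066*(-1/3214) = -5533/1607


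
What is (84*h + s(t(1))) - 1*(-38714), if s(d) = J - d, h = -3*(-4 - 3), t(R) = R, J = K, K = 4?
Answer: 40481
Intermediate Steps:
J = 4
h = 21 (h = -3*(-7) = 21)
s(d) = 4 - d
(84*h + s(t(1))) - 1*(-38714) = (84*21 + (4 - 1*1)) - 1*(-38714) = (1764 + (4 - 1)) + 38714 = (1764 + 3) + 38714 = 1767 + 38714 = 40481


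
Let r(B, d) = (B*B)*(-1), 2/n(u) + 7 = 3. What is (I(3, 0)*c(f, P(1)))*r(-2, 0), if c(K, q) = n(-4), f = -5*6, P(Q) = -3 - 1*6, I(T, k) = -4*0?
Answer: 0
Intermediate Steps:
I(T, k) = 0
P(Q) = -9 (P(Q) = -3 - 6 = -9)
n(u) = -½ (n(u) = 2/(-7 + 3) = 2/(-4) = 2*(-¼) = -½)
f = -30
c(K, q) = -½
r(B, d) = -B² (r(B, d) = B²*(-1) = -B²)
(I(3, 0)*c(f, P(1)))*r(-2, 0) = (0*(-½))*(-1*(-2)²) = 0*(-1*4) = 0*(-4) = 0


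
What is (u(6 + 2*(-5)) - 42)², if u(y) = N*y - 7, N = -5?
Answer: 841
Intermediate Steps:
u(y) = -7 - 5*y (u(y) = -5*y - 7 = -7 - 5*y)
(u(6 + 2*(-5)) - 42)² = ((-7 - 5*(6 + 2*(-5))) - 42)² = ((-7 - 5*(6 - 10)) - 42)² = ((-7 - 5*(-4)) - 42)² = ((-7 + 20) - 42)² = (13 - 42)² = (-29)² = 841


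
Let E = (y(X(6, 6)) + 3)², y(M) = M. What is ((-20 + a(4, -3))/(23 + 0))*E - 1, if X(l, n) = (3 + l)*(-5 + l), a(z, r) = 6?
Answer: -2039/23 ≈ -88.652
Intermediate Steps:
X(l, n) = (-5 + l)*(3 + l)
E = 144 (E = ((-15 + 6² - 2*6) + 3)² = ((-15 + 36 - 12) + 3)² = (9 + 3)² = 12² = 144)
((-20 + a(4, -3))/(23 + 0))*E - 1 = ((-20 + 6)/(23 + 0))*144 - 1 = -14/23*144 - 1 = -2016/23 - 1 = -2039/23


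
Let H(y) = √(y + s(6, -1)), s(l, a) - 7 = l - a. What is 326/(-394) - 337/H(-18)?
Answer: -163/197 + 337*I/2 ≈ -0.82741 + 168.5*I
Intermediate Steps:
s(l, a) = 7 + l - a (s(l, a) = 7 + (l - a) = 7 + l - a)
H(y) = √(14 + y) (H(y) = √(y + (7 + 6 - 1*(-1))) = √(y + (7 + 6 + 1)) = √(y + 14) = √(14 + y))
326/(-394) - 337/H(-18) = 326/(-394) - 337/√(14 - 18) = 326*(-1/394) - 337*(-I/2) = -163/197 - 337*(-I/2) = -163/197 - (-337)*I/2 = -163/197 + 337*I/2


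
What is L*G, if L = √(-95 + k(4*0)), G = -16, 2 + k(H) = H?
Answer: -16*I*√97 ≈ -157.58*I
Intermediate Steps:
k(H) = -2 + H
L = I*√97 (L = √(-95 + (-2 + 4*0)) = √(-95 + (-2 + 0)) = √(-95 - 2) = √(-97) = I*√97 ≈ 9.8489*I)
L*G = (I*√97)*(-16) = -16*I*√97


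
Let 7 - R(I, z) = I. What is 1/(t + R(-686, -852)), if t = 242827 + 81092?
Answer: 1/324612 ≈ 3.0806e-6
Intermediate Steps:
R(I, z) = 7 - I
t = 323919
1/(t + R(-686, -852)) = 1/(323919 + (7 - 1*(-686))) = 1/(323919 + (7 + 686)) = 1/(323919 + 693) = 1/324612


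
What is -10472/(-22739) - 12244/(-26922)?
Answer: 280171750/306089679 ≈ 0.91533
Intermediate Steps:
-10472/(-22739) - 12244/(-26922) = -10472*(-1/22739) - 12244*(-1/26922) = 10472/22739 + 6122/13461 = 280171750/306089679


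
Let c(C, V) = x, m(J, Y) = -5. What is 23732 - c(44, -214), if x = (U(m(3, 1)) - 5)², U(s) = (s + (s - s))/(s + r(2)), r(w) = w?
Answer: 213488/9 ≈ 23721.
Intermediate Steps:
U(s) = s/(2 + s) (U(s) = (s + (s - s))/(s + 2) = (s + 0)/(2 + s) = s/(2 + s))
x = 100/9 (x = (-5/(2 - 5) - 5)² = (-5/(-3) - 5)² = (-5*(-⅓) - 5)² = (5/3 - 5)² = (-10/3)² = 100/9 ≈ 11.111)
c(C, V) = 100/9
23732 - c(44, -214) = 23732 - 1*100/9 = 23732 - 100/9 = 213488/9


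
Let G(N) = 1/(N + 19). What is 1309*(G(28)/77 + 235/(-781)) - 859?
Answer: -4179631/3337 ≈ -1252.5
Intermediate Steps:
G(N) = 1/(19 + N)
1309*(G(28)/77 + 235/(-781)) - 859 = 1309*(1/((19 + 28)*77) + 235/(-781)) - 859 = 1309*((1/77)/47 + 235*(-1/781)) - 859 = 1309*((1/47)*(1/77) - 235/781) - 859 = 1309*(1/3619 - 235/781) - 859 = 1309*(-77244/256949) - 859 = -1313148/3337 - 859 = -4179631/3337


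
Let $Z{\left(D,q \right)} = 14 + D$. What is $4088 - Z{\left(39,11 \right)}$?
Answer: $4035$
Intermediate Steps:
$4088 - Z{\left(39,11 \right)} = 4088 - \left(14 + 39\right) = 4088 - 53 = 4035$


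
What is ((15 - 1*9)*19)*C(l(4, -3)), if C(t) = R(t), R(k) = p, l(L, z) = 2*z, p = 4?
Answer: 456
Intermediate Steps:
R(k) = 4
C(t) = 4
((15 - 1*9)*19)*C(l(4, -3)) = ((15 - 1*9)*19)*4 = ((15 - 9)*19)*4 = (6*19)*4 = 114*4 = 456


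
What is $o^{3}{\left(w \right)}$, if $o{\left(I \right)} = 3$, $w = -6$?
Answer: $27$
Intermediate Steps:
$o^{3}{\left(w \right)} = 3^{3} = 27$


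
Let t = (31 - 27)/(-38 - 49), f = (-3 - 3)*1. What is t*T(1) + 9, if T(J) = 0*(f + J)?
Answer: 9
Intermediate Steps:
f = -6 (f = -6*1 = -6)
t = -4/87 (t = 4/(-87) = 4*(-1/87) = -4/87 ≈ -0.045977)
T(J) = 0 (T(J) = 0*(-6 + J) = 0)
t*T(1) + 9 = -4/87*0 + 9 = 0 + 9 = 9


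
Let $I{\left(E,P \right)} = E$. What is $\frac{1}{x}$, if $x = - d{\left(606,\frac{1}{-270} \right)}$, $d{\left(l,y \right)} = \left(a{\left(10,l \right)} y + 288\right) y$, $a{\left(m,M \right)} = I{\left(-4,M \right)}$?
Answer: $\frac{18225}{19441} \approx 0.93745$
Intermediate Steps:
$a{\left(m,M \right)} = -4$
$d{\left(l,y \right)} = y \left(288 - 4 y\right)$ ($d{\left(l,y \right)} = \left(- 4 y + 288\right) y = \left(288 - 4 y\right) y = y \left(288 - 4 y\right)$)
$x = \frac{19441}{18225}$ ($x = - \frac{4 \left(72 - \frac{1}{-270}\right)}{-270} = - \frac{4 \left(-1\right) \left(72 - - \frac{1}{270}\right)}{270} = - \frac{4 \left(-1\right) \left(72 + \frac{1}{270}\right)}{270} = - \frac{4 \left(-1\right) 19441}{270 \cdot 270} = \left(-1\right) \left(- \frac{19441}{18225}\right) = \frac{19441}{18225} \approx 1.0667$)
$\frac{1}{x} = \frac{1}{\frac{19441}{18225}} = \frac{18225}{19441}$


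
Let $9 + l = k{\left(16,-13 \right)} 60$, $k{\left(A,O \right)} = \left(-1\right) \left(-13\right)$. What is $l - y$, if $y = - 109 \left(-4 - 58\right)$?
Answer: $-5987$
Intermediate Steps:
$k{\left(A,O \right)} = 13$
$l = 771$ ($l = -9 + 13 \cdot 60 = -9 + 780 = 771$)
$y = 6758$ ($y = \left(-109\right) \left(-62\right) = 6758$)
$l - y = 771 - 6758 = -5987$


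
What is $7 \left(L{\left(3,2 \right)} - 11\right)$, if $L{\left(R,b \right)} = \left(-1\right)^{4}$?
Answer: $-70$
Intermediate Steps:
$L{\left(R,b \right)} = 1$
$7 \left(L{\left(3,2 \right)} - 11\right) = 7 \left(1 - 11\right) = 7 \left(-10\right) = -70$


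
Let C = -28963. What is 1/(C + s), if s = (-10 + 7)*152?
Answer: -1/29419 ≈ -3.3992e-5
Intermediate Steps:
s = -456 (s = -3*152 = -456)
1/(C + s) = 1/(-28963 - 456) = 1/(-29419) = -1/29419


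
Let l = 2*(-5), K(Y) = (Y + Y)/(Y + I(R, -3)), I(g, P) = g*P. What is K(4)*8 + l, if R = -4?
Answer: -6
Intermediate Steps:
I(g, P) = P*g
K(Y) = 2*Y/(12 + Y) (K(Y) = (Y + Y)/(Y - 3*(-4)) = (2*Y)/(Y + 12) = (2*Y)/(12 + Y) = 2*Y/(12 + Y))
l = -10
K(4)*8 + l = (2*4/(12 + 4))*8 - 10 = (2*4/16)*8 - 10 = (2*4*(1/16))*8 - 10 = (1/2)*8 - 10 = 4 - 10 = -6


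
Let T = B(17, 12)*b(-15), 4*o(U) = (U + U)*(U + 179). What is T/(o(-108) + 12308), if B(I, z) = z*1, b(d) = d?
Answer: -90/4237 ≈ -0.021241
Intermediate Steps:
o(U) = U*(179 + U)/2 (o(U) = ((U + U)*(U + 179))/4 = ((2*U)*(179 + U))/4 = (2*U*(179 + U))/4 = U*(179 + U)/2)
B(I, z) = z
T = -180 (T = 12*(-15) = -180)
T/(o(-108) + 12308) = -180/((½)*(-108)*(179 - 108) + 12308) = -180/((½)*(-108)*71 + 12308) = -180/(-3834 + 12308) = -180/8474 = -180*1/8474 = -90/4237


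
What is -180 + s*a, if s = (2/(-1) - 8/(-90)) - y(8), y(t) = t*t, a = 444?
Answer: -441668/15 ≈ -29445.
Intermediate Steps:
y(t) = t²
s = -2966/45 (s = (2/(-1) - 8/(-90)) - 1*8² = (2*(-1) - 8*(-1/90)) - 1*64 = (-2 + 4/45) - 64 = -86/45 - 64 = -2966/45 ≈ -65.911)
-180 + s*a = -180 - 2966/45*444 = -180 - 438968/15 = -441668/15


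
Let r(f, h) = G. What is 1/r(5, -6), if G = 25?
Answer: 1/25 ≈ 0.040000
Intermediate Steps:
r(f, h) = 25
1/r(5, -6) = 1/25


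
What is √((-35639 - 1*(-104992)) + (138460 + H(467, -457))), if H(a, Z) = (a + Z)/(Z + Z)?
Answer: 2*√10850383738/457 ≈ 455.87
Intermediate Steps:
H(a, Z) = (Z + a)/(2*Z) (H(a, Z) = (Z + a)/((2*Z)) = (Z + a)*(1/(2*Z)) = (Z + a)/(2*Z))
√((-35639 - 1*(-104992)) + (138460 + H(467, -457))) = √((-35639 - 1*(-104992)) + (138460 + (½)*(-457 + 467)/(-457))) = √((-35639 + 104992) + (138460 + (½)*(-1/457)*10)) = √(69353 + (138460 - 5/457)) = √(69353 + 63276215/457) = √(94970536/457) = 2*√10850383738/457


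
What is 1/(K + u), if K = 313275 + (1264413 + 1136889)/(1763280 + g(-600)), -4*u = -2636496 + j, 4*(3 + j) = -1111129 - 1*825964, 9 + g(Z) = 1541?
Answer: 7059248/7719071838475 ≈ 9.1452e-7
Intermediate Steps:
g(Z) = 1532 (g(Z) = -9 + 1541 = 1532)
j = -1937105/4 (j = -3 + (-1111129 - 1*825964)/4 = -3 + (-1111129 - 825964)/4 = -3 + (¼)*(-1937093) = -3 - 1937093/4 = -1937105/4 ≈ -4.8428e+5)
u = 12483089/16 (u = -(-2636496 - 1937105/4)/4 = -¼*(-12483089/4) = 12483089/16 ≈ 7.8019e+5)
K = 276436940301/882406 (K = 313275 + (1264413 + 1136889)/(1763280 + 1532) = 313275 + 2401302/1764812 = 313275 + 2401302*(1/1764812) = 313275 + 1200651/882406 = 276436940301/882406 ≈ 3.1328e+5)
1/(K + u) = 1/(276436940301/882406 + 12483089/16) = 1/(7719071838475/7059248) = 7059248/7719071838475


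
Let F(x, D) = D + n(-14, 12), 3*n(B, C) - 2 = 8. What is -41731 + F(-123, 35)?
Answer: -125078/3 ≈ -41693.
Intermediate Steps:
n(B, C) = 10/3 (n(B, C) = ⅔ + (⅓)*8 = ⅔ + 8/3 = 10/3)
F(x, D) = 10/3 + D (F(x, D) = D + 10/3 = 10/3 + D)
-41731 + F(-123, 35) = -41731 + (10/3 + 35) = -41731 + 115/3 = -125078/3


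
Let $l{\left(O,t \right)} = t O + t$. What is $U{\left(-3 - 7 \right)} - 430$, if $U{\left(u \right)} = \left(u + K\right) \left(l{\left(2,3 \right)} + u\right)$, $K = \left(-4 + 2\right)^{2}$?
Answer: $-424$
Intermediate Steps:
$l{\left(O,t \right)} = t + O t$ ($l{\left(O,t \right)} = O t + t = t + O t$)
$K = 4$ ($K = \left(-2\right)^{2} = 4$)
$U{\left(u \right)} = \left(4 + u\right) \left(9 + u\right)$ ($U{\left(u \right)} = \left(u + 4\right) \left(3 \left(1 + 2\right) + u\right) = \left(4 + u\right) \left(3 \cdot 3 + u\right) = \left(4 + u\right) \left(9 + u\right)$)
$U{\left(-3 - 7 \right)} - 430 = \left(36 + \left(-3 - 7\right)^{2} + 13 \left(-3 - 7\right)\right) - 430 = \left(36 + \left(-10\right)^{2} + 13 \left(-10\right)\right) - 430 = \left(36 + 100 - 130\right) - 430 = 6 - 430 = -424$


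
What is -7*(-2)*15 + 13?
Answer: 223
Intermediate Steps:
-7*(-2)*15 + 13 = 14*15 + 13 = 210 + 13 = 223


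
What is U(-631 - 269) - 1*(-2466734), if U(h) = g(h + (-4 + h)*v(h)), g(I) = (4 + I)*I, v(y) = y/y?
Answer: 5713934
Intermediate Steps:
v(y) = 1
g(I) = I*(4 + I)
U(h) = 2*h*(-4 + 2*h) (U(h) = (h + (-4 + h)*1)*(4 + (h + (-4 + h)*1)) = (h + (-4 + h))*(4 + (h + (-4 + h))) = (-4 + 2*h)*(4 + (-4 + 2*h)) = (-4 + 2*h)*(2*h) = 2*h*(-4 + 2*h))
U(-631 - 269) - 1*(-2466734) = 4*(-631 - 269)*(-2 + (-631 - 269)) - 1*(-2466734) = 4*(-900)*(-2 - 900) + 2466734 = 4*(-900)*(-902) + 2466734 = 3247200 + 2466734 = 5713934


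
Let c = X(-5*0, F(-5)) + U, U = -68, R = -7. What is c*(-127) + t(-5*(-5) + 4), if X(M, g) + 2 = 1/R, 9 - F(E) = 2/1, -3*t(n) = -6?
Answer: 62371/7 ≈ 8910.1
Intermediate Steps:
t(n) = 2 (t(n) = -1/3*(-6) = 2)
F(E) = 7 (F(E) = 9 - 2/1 = 9 - 2 = 7)
X(M, g) = -15/7 (X(M, g) = -2 + 1/(-7) = -2 - 1/7 = -15/7)
c = -491/7 (c = -15/7 - 68 = -491/7 ≈ -70.143)
c*(-127) + t(-5*(-5) + 4) = -491/7*(-127) + 2 = 62357/7 + 2 = 62371/7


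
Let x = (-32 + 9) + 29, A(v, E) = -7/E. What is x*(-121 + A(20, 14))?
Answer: -729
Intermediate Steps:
x = 6 (x = -23 + 29 = 6)
x*(-121 + A(20, 14)) = 6*(-121 - 7/14) = 6*(-121 - 7*1/14) = 6*(-121 - ½) = 6*(-243/2) = -729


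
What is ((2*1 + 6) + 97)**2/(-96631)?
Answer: -11025/96631 ≈ -0.11409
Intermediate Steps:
((2*1 + 6) + 97)**2/(-96631) = ((2 + 6) + 97)**2*(-1/96631) = (8 + 97)**2*(-1/96631) = 105**2*(-1/96631) = 11025*(-1/96631) = -11025/96631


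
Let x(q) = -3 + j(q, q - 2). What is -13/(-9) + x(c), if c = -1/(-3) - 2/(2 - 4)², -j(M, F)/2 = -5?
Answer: 76/9 ≈ 8.4444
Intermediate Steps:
j(M, F) = 10 (j(M, F) = -2*(-5) = 10)
c = -⅙ (c = -1*(-⅓) - 2/((-2)²) = ⅓ - 2/4 = ⅓ - 2*¼ = ⅓ - ½ = -⅙ ≈ -0.16667)
x(q) = 7 (x(q) = -3 + 10 = 7)
-13/(-9) + x(c) = -13/(-9) + 7 = -⅑*(-13) + 7 = 13/9 + 7 = 76/9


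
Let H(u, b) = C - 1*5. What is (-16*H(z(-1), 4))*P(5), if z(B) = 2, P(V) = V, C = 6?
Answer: -80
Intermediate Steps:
H(u, b) = 1 (H(u, b) = 6 - 1*5 = 6 - 5 = 1)
(-16*H(z(-1), 4))*P(5) = -16*1*5 = -16*5 = -80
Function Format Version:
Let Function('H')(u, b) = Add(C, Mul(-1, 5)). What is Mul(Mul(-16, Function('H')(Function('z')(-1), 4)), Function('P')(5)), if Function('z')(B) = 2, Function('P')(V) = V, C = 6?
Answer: -80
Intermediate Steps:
Function('H')(u, b) = 1 (Function('H')(u, b) = Add(6, Mul(-1, 5)) = Add(6, -5) = 1)
Mul(Mul(-16, Function('H')(Function('z')(-1), 4)), Function('P')(5)) = Mul(Mul(-16, 1), 5) = Mul(-16, 5) = -80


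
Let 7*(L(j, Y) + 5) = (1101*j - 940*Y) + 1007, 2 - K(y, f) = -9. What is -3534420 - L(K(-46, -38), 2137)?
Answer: -22745243/7 ≈ -3.2493e+6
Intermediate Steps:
K(y, f) = 11 (K(y, f) = 2 - 1*(-9) = 2 + 9 = 11)
L(j, Y) = 972/7 - 940*Y/7 + 1101*j/7 (L(j, Y) = -5 + ((1101*j - 940*Y) + 1007)/7 = -5 + ((-940*Y + 1101*j) + 1007)/7 = -5 + (1007 - 940*Y + 1101*j)/7 = -5 + (1007/7 - 940*Y/7 + 1101*j/7) = 972/7 - 940*Y/7 + 1101*j/7)
-3534420 - L(K(-46, -38), 2137) = -3534420 - (972/7 - 940/7*2137 + (1101/7)*11) = -3534420 - (972/7 - 2008780/7 + 12111/7) = -3534420 - 1*(-1995697/7) = -3534420 + 1995697/7 = -22745243/7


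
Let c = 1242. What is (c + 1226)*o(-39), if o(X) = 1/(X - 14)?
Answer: -2468/53 ≈ -46.566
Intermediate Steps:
o(X) = 1/(-14 + X)
(c + 1226)*o(-39) = (1242 + 1226)/(-14 - 39) = 2468/(-53) = 2468*(-1/53) = -2468/53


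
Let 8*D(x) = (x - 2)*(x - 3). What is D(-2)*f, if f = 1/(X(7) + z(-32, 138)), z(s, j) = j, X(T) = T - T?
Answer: 5/276 ≈ 0.018116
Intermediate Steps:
X(T) = 0
D(x) = (-3 + x)*(-2 + x)/8 (D(x) = ((x - 2)*(x - 3))/8 = ((-2 + x)*(-3 + x))/8 = ((-3 + x)*(-2 + x))/8 = (-3 + x)*(-2 + x)/8)
f = 1/138 (f = 1/(0 + 138) = 1/138 ≈ 0.0072464)
D(-2)*f = (¾ - 5/8*(-2) + (⅛)*(-2)²)*(1/138) = (¾ + 5/4 + (⅛)*4)*(1/138) = (¾ + 5/4 + ½)*(1/138) = (5/2)*(1/138) = 5/276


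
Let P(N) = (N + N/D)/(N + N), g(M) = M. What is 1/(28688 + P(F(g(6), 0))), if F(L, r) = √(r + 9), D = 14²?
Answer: 392/11245893 ≈ 3.4857e-5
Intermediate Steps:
D = 196
F(L, r) = √(9 + r)
P(N) = 197/392 (P(N) = (N + N/196)/(N + N) = (N + N*(1/196))/((2*N)) = (N + N/196)*(1/(2*N)) = (197*N/196)*(1/(2*N)) = 197/392)
1/(28688 + P(F(g(6), 0))) = 1/(28688 + 197/392) = 1/(11245893/392) = 392/11245893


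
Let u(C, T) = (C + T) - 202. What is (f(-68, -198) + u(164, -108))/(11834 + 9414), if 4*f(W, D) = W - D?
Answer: -227/42496 ≈ -0.0053417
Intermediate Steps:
f(W, D) = -D/4 + W/4 (f(W, D) = (W - D)/4 = -D/4 + W/4)
u(C, T) = -202 + C + T
(f(-68, -198) + u(164, -108))/(11834 + 9414) = ((-1/4*(-198) + (1/4)*(-68)) + (-202 + 164 - 108))/(11834 + 9414) = ((99/2 - 17) - 146)/21248 = (65/2 - 146)*(1/21248) = -227/2*1/21248 = -227/42496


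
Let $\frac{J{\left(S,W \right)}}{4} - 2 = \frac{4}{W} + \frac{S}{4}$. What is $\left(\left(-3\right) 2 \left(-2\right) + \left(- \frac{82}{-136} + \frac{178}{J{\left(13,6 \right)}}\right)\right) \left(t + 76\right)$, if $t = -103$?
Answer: $- \frac{2623293}{4828} \approx -543.35$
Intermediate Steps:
$J{\left(S,W \right)} = 8 + S + \frac{16}{W}$ ($J{\left(S,W \right)} = 8 + 4 \left(\frac{4}{W} + \frac{S}{4}\right) = 8 + \left(S + \frac{16}{W}\right) = 8 + S + \frac{16}{W}$)
$\left(\left(-3\right) 2 \left(-2\right) + \left(- \frac{82}{-136} + \frac{178}{J{\left(13,6 \right)}}\right)\right) \left(t + 76\right) = \left(\left(-3\right) 2 \left(-2\right) - \left(- \frac{41}{68} - \frac{178}{8 + 13 + \frac{16}{6}}\right)\right) \left(-103 + 76\right) = \left(\left(-6\right) \left(-2\right) - \left(- \frac{41}{68} - \frac{178}{8 + 13 + 16 \cdot \frac{1}{6}}\right)\right) \left(-27\right) = \left(12 + \left(\frac{41}{68} + \frac{178}{8 + 13 + \frac{8}{3}}\right)\right) \left(-27\right) = \left(12 + \left(\frac{41}{68} + \frac{178}{\frac{71}{3}}\right)\right) \left(-27\right) = \left(12 + \left(\frac{41}{68} + 178 \cdot \frac{3}{71}\right)\right) \left(-27\right) = \left(12 + \left(\frac{41}{68} + \frac{534}{71}\right)\right) \left(-27\right) = \left(12 + \frac{39223}{4828}\right) \left(-27\right) = \frac{97159}{4828} \left(-27\right) = - \frac{2623293}{4828}$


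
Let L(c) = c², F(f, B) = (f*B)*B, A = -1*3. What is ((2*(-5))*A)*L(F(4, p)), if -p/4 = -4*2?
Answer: 503316480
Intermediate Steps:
p = 32 (p = -(-16)*2 = -4*(-8) = 32)
A = -3
F(f, B) = f*B² (F(f, B) = (B*f)*B = f*B²)
((2*(-5))*A)*L(F(4, p)) = ((2*(-5))*(-3))*(4*32²)² = (-10*(-3))*(4*1024)² = 30*4096² = 30*16777216 = 503316480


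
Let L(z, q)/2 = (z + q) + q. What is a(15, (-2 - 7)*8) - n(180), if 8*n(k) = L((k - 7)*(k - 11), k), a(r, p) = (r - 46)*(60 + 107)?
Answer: -50305/4 ≈ -12576.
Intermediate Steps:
L(z, q) = 2*z + 4*q (L(z, q) = 2*((z + q) + q) = 2*((q + z) + q) = 2*(z + 2*q) = 2*z + 4*q)
a(r, p) = -7682 + 167*r (a(r, p) = (-46 + r)*167 = -7682 + 167*r)
n(k) = k/2 + (-11 + k)*(-7 + k)/4 (n(k) = (2*((k - 7)*(k - 11)) + 4*k)/8 = (2*((-7 + k)*(-11 + k)) + 4*k)/8 = (2*((-11 + k)*(-7 + k)) + 4*k)/8 = (2*(-11 + k)*(-7 + k) + 4*k)/8 = (4*k + 2*(-11 + k)*(-7 + k))/8 = k/2 + (-11 + k)*(-7 + k)/4)
a(15, (-2 - 7)*8) - n(180) = (-7682 + 167*15) - (77/4 - 4*180 + (1/4)*180**2) = (-7682 + 2505) - (77/4 - 720 + (1/4)*32400) = -5177 - (77/4 - 720 + 8100) = -5177 - 1*29597/4 = -5177 - 29597/4 = -50305/4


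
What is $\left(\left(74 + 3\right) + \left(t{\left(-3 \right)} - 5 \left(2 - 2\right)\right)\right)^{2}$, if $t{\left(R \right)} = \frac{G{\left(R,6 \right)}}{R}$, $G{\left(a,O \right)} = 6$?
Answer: $5625$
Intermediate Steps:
$t{\left(R \right)} = \frac{6}{R}$
$\left(\left(74 + 3\right) + \left(t{\left(-3 \right)} - 5 \left(2 - 2\right)\right)\right)^{2} = \left(\left(74 + 3\right) - \left(2 + 5 \left(2 - 2\right)\right)\right)^{2} = \left(77 - \left(2 + 5 \cdot 0\right)\right)^{2} = \left(77 - 2\right)^{2} = 75^{2} = 5625$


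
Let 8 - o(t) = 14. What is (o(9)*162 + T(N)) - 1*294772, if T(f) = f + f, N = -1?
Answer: -295746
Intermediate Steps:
o(t) = -6 (o(t) = 8 - 1*14 = 8 - 14 = -6)
T(f) = 2*f
(o(9)*162 + T(N)) - 1*294772 = (-6*162 + 2*(-1)) - 1*294772 = (-972 - 2) - 294772 = -974 - 294772 = -295746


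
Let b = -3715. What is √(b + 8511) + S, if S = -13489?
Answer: -13489 + 2*√1199 ≈ -13420.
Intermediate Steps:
√(b + 8511) + S = √(-3715 + 8511) - 13489 = √4796 - 13489 = 2*√1199 - 13489 = -13489 + 2*√1199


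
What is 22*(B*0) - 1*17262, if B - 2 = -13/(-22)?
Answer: -17262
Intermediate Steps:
B = 57/22 (B = 2 - 13/(-22) = 2 - 13*(-1/22) = 2 + 13/22 = 57/22 ≈ 2.5909)
22*(B*0) - 1*17262 = 22*((57/22)*0) - 1*17262 = 22*0 - 17262 = 0 - 17262 = -17262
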